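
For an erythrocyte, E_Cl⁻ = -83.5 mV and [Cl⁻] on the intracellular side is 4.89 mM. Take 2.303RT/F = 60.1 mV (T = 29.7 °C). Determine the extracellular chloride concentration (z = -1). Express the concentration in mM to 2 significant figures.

Nernst: E = (60.1/-1) · log₁₀([out]/[in]), so log₁₀([out]/[in]) = -83.5 × -1 / 60.1 = 1.3894.
[out]/[in] = 10^(1.3894) = 24.51.
[out] = 24.51 × 4.89 = 119.9 mM.

120 mM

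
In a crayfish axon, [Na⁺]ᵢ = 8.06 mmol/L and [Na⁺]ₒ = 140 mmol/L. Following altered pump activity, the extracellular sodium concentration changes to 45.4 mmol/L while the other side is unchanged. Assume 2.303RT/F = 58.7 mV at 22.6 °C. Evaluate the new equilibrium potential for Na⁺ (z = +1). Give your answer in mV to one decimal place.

After the shift: [Na⁺]_out = 45.4, [Na⁺]_in = 8.06 mmol/L.
E_new = (58.7/1)·log₁₀(45.4/8.06) = 58.70 · (0.7507) = 44.07 mV

44.1 mV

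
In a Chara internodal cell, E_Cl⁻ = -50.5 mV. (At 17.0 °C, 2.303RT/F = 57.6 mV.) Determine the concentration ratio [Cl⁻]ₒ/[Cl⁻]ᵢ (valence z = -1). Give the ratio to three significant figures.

7.53

log₁₀([out]/[in]) = E·z/(57.6) = -50.5 × -1 / 57.6 = 0.8767
[out]/[in] = 10^(0.8767) = 7.529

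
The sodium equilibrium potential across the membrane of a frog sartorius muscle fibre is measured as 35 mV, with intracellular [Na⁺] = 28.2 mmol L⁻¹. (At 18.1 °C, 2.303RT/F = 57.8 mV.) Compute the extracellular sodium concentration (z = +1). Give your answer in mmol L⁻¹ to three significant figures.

114 mmol L⁻¹

Nernst: E = (57.8/1) · log₁₀([out]/[in]), so log₁₀([out]/[in]) = 35.0 × 1 / 57.8 = 0.6055.
[out]/[in] = 10^(0.6055) = 4.032.
[out] = 4.032 × 28.2 = 113.7 mmol L⁻¹.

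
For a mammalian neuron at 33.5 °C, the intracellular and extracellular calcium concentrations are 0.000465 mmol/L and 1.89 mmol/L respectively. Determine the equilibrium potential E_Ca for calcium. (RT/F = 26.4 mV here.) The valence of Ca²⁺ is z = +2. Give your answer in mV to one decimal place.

109.7 mV

E = (26.4/z) · ln([Ca²⁺]_out/[Ca²⁺]_in) with z = +2.
= (26.4/2) · ln(1.89/0.000465) = 13.20 · ln(4065)
= 13.20 · (8.3100) = 109.69 mV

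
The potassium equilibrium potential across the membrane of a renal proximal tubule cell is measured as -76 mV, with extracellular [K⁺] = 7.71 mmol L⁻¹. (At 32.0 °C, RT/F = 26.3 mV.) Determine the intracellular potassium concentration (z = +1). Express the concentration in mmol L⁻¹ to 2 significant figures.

140 mmol L⁻¹

Nernst: E = (26.3/1) · ln([out]/[in]), so ln([out]/[in]) = -76.0 × 1 / 26.3 = -2.8897.
[out]/[in] = e^(-2.8897) = 0.05559.
[in] = 7.71 / 0.05559 = 138.7 mmol L⁻¹.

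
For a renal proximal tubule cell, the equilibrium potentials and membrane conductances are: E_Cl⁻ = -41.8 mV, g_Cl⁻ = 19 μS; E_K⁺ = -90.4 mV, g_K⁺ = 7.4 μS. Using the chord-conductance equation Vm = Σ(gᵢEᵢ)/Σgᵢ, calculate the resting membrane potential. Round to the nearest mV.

Σ gᵢEᵢ = 19·(-41.8) + 7.4·(-90.4) = -1463.16
Σ gᵢ = 19 + 7.4 = 26.4
Vm = -1463.16 / 26.4 = -55.42 mV

-55 mV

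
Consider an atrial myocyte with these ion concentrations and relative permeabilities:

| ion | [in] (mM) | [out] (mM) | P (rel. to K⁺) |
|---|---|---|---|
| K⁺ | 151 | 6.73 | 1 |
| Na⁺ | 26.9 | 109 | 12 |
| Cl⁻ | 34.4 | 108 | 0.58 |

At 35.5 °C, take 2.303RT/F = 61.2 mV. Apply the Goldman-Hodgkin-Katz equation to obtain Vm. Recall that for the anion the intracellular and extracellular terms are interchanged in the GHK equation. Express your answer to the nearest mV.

24 mV

Vm = 61.2 · log₁₀[(Σ P·[cation]ₒ + Σ P·[anion]ᵢ) / (Σ P·[cation]ᵢ + Σ P·[anion]ₒ)]
Numerator = 1×6.73 + 12×109 + 0.58×34.4 = 1335
Denominator = 1×151 + 12×26.9 + 0.58×108 = 536.4
Vm = 61.2 · log₁₀(2.488) = 61.2 × (0.3959) = 24.23 mV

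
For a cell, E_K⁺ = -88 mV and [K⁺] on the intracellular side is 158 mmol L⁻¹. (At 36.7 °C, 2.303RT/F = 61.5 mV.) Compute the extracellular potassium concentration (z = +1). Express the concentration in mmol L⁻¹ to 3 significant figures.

5.86 mmol L⁻¹

Nernst: E = (61.5/1) · log₁₀([out]/[in]), so log₁₀([out]/[in]) = -88.0 × 1 / 61.5 = -1.4309.
[out]/[in] = 10^(-1.4309) = 0.03708.
[out] = 0.03708 × 158 = 5.858 mmol L⁻¹.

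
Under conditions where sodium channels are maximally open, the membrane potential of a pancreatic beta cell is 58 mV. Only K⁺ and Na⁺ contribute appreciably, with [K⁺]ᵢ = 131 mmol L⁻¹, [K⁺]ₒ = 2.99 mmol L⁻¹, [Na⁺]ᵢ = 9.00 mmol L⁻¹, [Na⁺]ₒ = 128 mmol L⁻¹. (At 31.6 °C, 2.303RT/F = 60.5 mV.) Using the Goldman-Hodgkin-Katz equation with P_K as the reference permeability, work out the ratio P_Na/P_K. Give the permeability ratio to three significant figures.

25.7

Let α = P_Na/P_K. GHK: Vm = 60.5·log₁₀[(Kₒ + α·Naₒ)/(Kᵢ + α·Naᵢ)].
10^(Vm/60.5) = 10^(58.0/60.5) = 9.0924
So 9.0924·(Kᵢ + α·Naᵢ) = Kₒ + α·Naₒ → α = (9.0924·131.0 − 2.99) / (128.0 − 9.0924·9.0)
α = (1191 − 2.99) / (128.0 − 81.83) = 1188/46.17 = 25.73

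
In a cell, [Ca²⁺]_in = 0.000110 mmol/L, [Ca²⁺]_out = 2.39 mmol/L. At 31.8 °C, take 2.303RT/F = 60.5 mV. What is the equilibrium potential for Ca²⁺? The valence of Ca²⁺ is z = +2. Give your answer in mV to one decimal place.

E = (60.5/z) · log₁₀([Ca²⁺]_out/[Ca²⁺]_in) with z = +2.
= (60.5/2) · log₁₀(2.39/0.000110) = 30.25 · log₁₀(2.173e+04)
= 30.25 · (4.3370) = 131.19 mV

131.2 mV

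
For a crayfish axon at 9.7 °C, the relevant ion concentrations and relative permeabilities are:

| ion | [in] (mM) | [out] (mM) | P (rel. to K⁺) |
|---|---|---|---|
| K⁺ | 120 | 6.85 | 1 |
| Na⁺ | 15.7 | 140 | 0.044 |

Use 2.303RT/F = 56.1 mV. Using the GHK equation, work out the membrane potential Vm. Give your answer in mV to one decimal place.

Vm = 56.1 · log₁₀[(Σ P·[cation]ₒ + Σ P·[anion]ᵢ) / (Σ P·[cation]ᵢ + Σ P·[anion]ₒ)]
Numerator = 1×6.85 + 0.044×140 = 13.01
Denominator = 1×120 + 0.044×15.7 = 120.7
Vm = 56.1 · log₁₀(0.1078) = 56.1 × (-0.9674) = -54.27 mV

-54.3 mV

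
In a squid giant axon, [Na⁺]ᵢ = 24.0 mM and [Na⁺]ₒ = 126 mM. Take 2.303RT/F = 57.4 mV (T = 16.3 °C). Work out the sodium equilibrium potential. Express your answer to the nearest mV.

41 mV

E = (57.4/z) · log₁₀([Na⁺]_out/[Na⁺]_in) with z = +1.
= (57.4/1) · log₁₀(126/24.0) = 57.40 · log₁₀(5.25)
= 57.40 · (0.7202) = 41.34 mV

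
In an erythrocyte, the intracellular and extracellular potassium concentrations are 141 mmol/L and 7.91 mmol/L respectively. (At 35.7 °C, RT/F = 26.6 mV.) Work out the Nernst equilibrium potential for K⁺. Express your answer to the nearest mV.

-77 mV

E = (26.6/z) · ln([K⁺]_out/[K⁺]_in) with z = +1.
= (26.6/1) · ln(7.91/141) = 26.60 · ln(0.0561)
= 26.60 · (-2.8806) = -76.62 mV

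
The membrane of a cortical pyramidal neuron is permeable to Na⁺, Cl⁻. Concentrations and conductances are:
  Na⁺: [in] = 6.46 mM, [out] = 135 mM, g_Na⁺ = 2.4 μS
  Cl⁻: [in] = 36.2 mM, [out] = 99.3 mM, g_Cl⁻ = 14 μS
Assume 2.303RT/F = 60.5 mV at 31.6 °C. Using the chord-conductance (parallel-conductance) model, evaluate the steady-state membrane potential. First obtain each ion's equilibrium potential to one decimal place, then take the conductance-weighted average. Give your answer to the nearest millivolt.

-11 mV

E_Na⁺ = (60.5/1)·log₁₀(135/6.46) = 79.9 mV
E_Cl⁻ = (60.5/-1)·log₁₀(99.3/36.2) = -26.5 mV
Vm = (Σ gᵢEᵢ)/(Σ gᵢ) = (2.4·79.9 + 14·-26.5) / (2.4 + 14)
= -179.24 / 16.4 = -10.93 mV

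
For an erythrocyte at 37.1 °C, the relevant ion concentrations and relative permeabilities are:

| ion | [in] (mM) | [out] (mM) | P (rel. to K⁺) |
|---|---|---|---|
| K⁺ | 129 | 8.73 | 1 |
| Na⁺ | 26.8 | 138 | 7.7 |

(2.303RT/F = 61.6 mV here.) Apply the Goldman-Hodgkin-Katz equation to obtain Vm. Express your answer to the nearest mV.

Vm = 61.6 · log₁₀[(Σ P·[cation]ₒ + Σ P·[anion]ᵢ) / (Σ P·[cation]ᵢ + Σ P·[anion]ₒ)]
Numerator = 1×8.73 + 7.7×138 = 1071
Denominator = 1×129 + 7.7×26.8 = 335.4
Vm = 61.6 · log₁₀(3.1946) = 61.6 × (0.5044) = 31.07 mV

31 mV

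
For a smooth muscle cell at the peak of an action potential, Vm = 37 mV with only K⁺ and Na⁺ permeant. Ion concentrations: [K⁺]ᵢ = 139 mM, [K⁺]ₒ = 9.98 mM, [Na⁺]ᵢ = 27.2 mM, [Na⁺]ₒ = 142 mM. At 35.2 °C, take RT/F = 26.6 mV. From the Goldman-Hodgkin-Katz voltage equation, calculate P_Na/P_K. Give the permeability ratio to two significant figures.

Let α = P_Na/P_K. GHK: Vm = 26.6·ln[(Kₒ + α·Naₒ)/(Kᵢ + α·Naᵢ)].
e^(Vm/26.6) = e^(37.0/26.6) = 4.0188
So 4.0188·(Kᵢ + α·Naᵢ) = Kₒ + α·Naₒ → α = (4.0188·139.0 − 9.98) / (142.0 − 4.0188·27.2)
α = (558.6 − 9.98) / (142.0 − 109.3) = 548.6/32.69 = 16.78

17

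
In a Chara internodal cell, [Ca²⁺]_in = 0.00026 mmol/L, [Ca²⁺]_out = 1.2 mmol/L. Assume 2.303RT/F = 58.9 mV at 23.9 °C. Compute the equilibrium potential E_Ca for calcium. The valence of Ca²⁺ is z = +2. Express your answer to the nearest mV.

108 mV

E = (58.9/z) · log₁₀([Ca²⁺]_out/[Ca²⁺]_in) with z = +2.
= (58.9/2) · log₁₀(1.2/0.00026) = 29.45 · log₁₀(4615)
= 29.45 · (3.6642) = 107.91 mV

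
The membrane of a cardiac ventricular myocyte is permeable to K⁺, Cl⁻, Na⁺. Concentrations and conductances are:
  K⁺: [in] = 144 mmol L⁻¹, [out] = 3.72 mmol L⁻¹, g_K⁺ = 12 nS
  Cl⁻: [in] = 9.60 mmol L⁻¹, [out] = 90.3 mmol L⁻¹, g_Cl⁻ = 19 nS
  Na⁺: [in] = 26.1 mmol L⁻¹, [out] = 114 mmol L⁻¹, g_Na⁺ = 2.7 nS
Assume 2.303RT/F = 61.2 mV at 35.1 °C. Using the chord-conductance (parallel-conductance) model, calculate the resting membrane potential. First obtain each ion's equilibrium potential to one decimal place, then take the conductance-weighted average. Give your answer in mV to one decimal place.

E_K⁺ = (61.2/1)·log₁₀(3.72/144) = -97.2 mV
E_Cl⁻ = (61.2/-1)·log₁₀(90.3/9.60) = -59.6 mV
E_Na⁺ = (61.2/1)·log₁₀(114/26.1) = 39.2 mV
Vm = (Σ gᵢEᵢ)/(Σ gᵢ) = (12·-97.2 + 19·-59.6 + 2.7·39.2) / (12 + 19 + 2.7)
= -2192.96 / 33.7 = -65.07 mV

-65.1 mV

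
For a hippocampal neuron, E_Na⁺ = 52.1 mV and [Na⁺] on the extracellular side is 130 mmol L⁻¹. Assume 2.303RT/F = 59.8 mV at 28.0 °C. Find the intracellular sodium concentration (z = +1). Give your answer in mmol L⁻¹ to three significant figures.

Nernst: E = (59.8/1) · log₁₀([out]/[in]), so log₁₀([out]/[in]) = 52.1 × 1 / 59.8 = 0.8712.
[out]/[in] = 10^(0.8712) = 7.434.
[in] = 130 / 7.434 = 17.49 mmol L⁻¹.

17.5 mmol L⁻¹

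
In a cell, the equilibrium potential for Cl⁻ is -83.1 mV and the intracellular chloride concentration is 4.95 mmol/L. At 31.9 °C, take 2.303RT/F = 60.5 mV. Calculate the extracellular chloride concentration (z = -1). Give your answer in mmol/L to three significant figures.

Nernst: E = (60.5/-1) · log₁₀([out]/[in]), so log₁₀([out]/[in]) = -83.1 × -1 / 60.5 = 1.3736.
[out]/[in] = 10^(1.3736) = 23.63.
[out] = 23.63 × 4.95 = 117 mmol/L.

117 mmol/L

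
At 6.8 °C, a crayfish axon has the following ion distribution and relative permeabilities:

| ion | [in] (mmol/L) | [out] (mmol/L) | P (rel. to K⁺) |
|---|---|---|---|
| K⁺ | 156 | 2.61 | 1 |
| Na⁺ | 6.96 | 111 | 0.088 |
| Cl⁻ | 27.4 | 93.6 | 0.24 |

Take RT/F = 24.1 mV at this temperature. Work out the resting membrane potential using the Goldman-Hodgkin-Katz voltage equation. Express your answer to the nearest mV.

-54 mV

Vm = 24.1 · ln[(Σ P·[cation]ₒ + Σ P·[anion]ᵢ) / (Σ P·[cation]ᵢ + Σ P·[anion]ₒ)]
Numerator = 1×2.61 + 0.088×111 + 0.24×27.4 = 18.95
Denominator = 1×156 + 0.088×6.96 + 0.24×93.6 = 179.1
Vm = 24.1 · ln(0.10584) = 24.1 × (-2.2458) = -54.12 mV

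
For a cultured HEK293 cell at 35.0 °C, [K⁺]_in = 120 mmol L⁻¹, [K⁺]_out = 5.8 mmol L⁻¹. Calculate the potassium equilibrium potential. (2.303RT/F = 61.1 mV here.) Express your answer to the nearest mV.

-80 mV

E = (61.1/z) · log₁₀([K⁺]_out/[K⁺]_in) with z = +1.
= (61.1/1) · log₁₀(5.8/120) = 61.10 · log₁₀(0.04833)
= 61.10 · (-1.3158) = -80.39 mV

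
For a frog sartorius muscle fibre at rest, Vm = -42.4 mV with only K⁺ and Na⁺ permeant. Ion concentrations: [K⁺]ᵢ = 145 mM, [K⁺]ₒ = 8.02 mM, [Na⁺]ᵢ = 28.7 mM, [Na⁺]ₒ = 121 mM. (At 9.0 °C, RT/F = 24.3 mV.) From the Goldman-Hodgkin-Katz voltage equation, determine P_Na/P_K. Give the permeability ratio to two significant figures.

Let α = P_Na/P_K. GHK: Vm = 24.3·ln[(Kₒ + α·Naₒ)/(Kᵢ + α·Naᵢ)].
e^(Vm/24.3) = e^(-42.4/24.3) = 0.17467
So 0.17467·(Kᵢ + α·Naᵢ) = Kₒ + α·Naₒ → α = (0.17467·145.0 − 8.02) / (121.0 − 0.17467·28.7)
α = (25.33 − 8.02) / (121.0 − 5.013) = 17.31/116 = 0.1492

0.15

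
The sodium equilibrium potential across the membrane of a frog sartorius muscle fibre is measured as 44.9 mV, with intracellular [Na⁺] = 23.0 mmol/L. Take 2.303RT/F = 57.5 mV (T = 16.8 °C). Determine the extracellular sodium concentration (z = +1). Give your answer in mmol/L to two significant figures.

140 mmol/L

Nernst: E = (57.5/1) · log₁₀([out]/[in]), so log₁₀([out]/[in]) = 44.9 × 1 / 57.5 = 0.7809.
[out]/[in] = 10^(0.7809) = 6.038.
[out] = 6.038 × 23.0 = 138.9 mmol/L.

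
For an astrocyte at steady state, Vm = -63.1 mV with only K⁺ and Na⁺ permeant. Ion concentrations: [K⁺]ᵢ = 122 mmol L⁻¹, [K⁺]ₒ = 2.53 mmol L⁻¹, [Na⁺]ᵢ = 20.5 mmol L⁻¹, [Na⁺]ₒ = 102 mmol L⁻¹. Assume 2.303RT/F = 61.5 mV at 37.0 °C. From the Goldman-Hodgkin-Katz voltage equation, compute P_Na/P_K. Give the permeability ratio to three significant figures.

0.0895

Let α = P_Na/P_K. GHK: Vm = 61.5·log₁₀[(Kₒ + α·Naₒ)/(Kᵢ + α·Naᵢ)].
10^(Vm/61.5) = 10^(-63.1/61.5) = 0.094185
So 0.094185·(Kᵢ + α·Naᵢ) = Kₒ + α·Naₒ → α = (0.094185·122.0 − 2.53) / (102.0 − 0.094185·20.5)
α = (11.49 − 2.53) / (102.0 − 1.931) = 8.961/100.1 = 0.08954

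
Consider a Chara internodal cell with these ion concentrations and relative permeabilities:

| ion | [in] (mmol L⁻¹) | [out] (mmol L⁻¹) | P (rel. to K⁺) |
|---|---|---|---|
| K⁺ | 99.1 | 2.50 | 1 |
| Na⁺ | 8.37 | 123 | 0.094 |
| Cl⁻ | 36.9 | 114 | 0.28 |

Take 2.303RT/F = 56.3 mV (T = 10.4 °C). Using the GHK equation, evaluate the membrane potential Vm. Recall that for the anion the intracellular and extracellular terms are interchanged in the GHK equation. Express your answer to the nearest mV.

Vm = 56.3 · log₁₀[(Σ P·[cation]ₒ + Σ P·[anion]ᵢ) / (Σ P·[cation]ᵢ + Σ P·[anion]ₒ)]
Numerator = 1×2.50 + 0.094×123 + 0.28×36.9 = 24.39
Denominator = 1×99.1 + 0.094×8.37 + 0.28×114 = 131.8
Vm = 56.3 · log₁₀(0.18507) = 56.3 × (-0.7327) = -41.25 mV

-41 mV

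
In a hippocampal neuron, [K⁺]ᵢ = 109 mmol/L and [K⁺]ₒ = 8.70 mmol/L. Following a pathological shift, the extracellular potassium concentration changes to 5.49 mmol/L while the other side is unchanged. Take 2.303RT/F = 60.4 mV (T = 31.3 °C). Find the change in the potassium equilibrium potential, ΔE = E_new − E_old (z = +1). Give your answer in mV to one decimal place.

E_old = (60.4/1)·log₁₀(8.70/109) = -66.31 mV
E_new = (60.4/1)·log₁₀(5.49/109) = -78.39 mV
ΔE = -78.39 − (-66.31) = -12.08 mV

-12.1 mV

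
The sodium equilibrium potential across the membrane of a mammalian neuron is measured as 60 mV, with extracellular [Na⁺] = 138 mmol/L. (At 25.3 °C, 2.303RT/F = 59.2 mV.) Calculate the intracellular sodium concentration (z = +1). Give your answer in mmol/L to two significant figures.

13 mmol/L

Nernst: E = (59.2/1) · log₁₀([out]/[in]), so log₁₀([out]/[in]) = 60.0 × 1 / 59.2 = 1.0135.
[out]/[in] = 10^(1.0135) = 10.32.
[in] = 138 / 10.32 = 13.38 mmol/L.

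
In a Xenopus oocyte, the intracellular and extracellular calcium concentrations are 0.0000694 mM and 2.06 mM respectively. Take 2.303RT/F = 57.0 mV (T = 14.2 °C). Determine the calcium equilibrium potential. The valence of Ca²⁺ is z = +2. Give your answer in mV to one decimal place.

127.5 mV

E = (57.0/z) · log₁₀([Ca²⁺]_out/[Ca²⁺]_in) with z = +2.
= (57.0/2) · log₁₀(2.06/0.0000694) = 28.50 · log₁₀(2.968e+04)
= 28.50 · (4.4725) = 127.47 mV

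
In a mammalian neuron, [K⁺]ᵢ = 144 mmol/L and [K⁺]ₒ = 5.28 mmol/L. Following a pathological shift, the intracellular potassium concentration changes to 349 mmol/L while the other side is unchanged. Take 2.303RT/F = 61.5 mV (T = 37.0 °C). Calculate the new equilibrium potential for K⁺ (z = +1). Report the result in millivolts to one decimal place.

After the shift: [K⁺]_out = 5.28, [K⁺]_in = 349 mmol/L.
E_new = (61.5/1)·log₁₀(5.28/349) = 61.50 · (-1.8202) = -111.94 mV

-111.9 mV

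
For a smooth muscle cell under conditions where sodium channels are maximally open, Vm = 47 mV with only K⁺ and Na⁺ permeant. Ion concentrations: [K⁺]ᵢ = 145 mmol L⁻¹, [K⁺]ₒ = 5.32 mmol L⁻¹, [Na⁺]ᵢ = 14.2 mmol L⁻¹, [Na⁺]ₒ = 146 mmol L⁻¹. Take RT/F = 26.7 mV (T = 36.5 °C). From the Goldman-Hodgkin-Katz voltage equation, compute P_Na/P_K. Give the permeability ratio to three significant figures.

13.2

Let α = P_Na/P_K. GHK: Vm = 26.7·ln[(Kₒ + α·Naₒ)/(Kᵢ + α·Naᵢ)].
e^(Vm/26.7) = e^(47.0/26.7) = 5.8142
So 5.8142·(Kᵢ + α·Naᵢ) = Kₒ + α·Naₒ → α = (5.8142·145.0 − 5.32) / (146.0 − 5.8142·14.2)
α = (843.1 − 5.32) / (146.0 − 82.56) = 837.7/63.44 = 13.21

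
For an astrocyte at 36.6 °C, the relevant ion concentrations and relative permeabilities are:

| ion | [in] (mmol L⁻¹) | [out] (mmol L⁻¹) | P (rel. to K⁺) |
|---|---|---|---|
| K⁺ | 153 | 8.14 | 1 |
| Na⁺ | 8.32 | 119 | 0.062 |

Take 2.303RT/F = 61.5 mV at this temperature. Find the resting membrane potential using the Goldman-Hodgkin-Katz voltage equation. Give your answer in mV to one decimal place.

-61.2 mV

Vm = 61.5 · log₁₀[(Σ P·[cation]ₒ + Σ P·[anion]ᵢ) / (Σ P·[cation]ᵢ + Σ P·[anion]ₒ)]
Numerator = 1×8.14 + 0.062×119 = 15.52
Denominator = 1×153 + 0.062×8.32 = 153.5
Vm = 61.5 · log₁₀(0.10108) = 61.5 × (-0.9953) = -61.21 mV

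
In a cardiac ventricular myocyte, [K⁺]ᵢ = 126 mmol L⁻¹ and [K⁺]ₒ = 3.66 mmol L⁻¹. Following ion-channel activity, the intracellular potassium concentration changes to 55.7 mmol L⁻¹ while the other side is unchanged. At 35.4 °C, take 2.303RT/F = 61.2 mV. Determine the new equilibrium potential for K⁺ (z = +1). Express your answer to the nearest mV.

After the shift: [K⁺]_out = 3.66, [K⁺]_in = 55.7 mmol L⁻¹.
E_new = (61.2/1)·log₁₀(3.66/55.7) = 61.20 · (-1.1824) = -72.36 mV

-72 mV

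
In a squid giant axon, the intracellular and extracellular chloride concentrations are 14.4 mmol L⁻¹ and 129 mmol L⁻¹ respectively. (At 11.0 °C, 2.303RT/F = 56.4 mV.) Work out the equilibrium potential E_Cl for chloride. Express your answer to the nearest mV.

-54 mV

E = (56.4/z) · log₁₀([Cl⁻]_out/[Cl⁻]_in) with z = -1.
For an anion, dividing by z = -1 reverses the sign.
= (56.4/-1) · log₁₀(129/14.4) = -56.40 · log₁₀(8.958)
= -56.40 · (0.9522) = -53.71 mV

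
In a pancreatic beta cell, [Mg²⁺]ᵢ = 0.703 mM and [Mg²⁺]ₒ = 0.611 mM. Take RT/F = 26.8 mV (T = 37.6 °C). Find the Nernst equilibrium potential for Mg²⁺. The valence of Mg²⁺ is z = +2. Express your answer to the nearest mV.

E = (26.8/z) · ln([Mg²⁺]_out/[Mg²⁺]_in) with z = +2.
= (26.8/2) · ln(0.611/0.703) = 13.40 · ln(0.8691)
= 13.40 · (-0.1403) = -1.88 mV

-2 mV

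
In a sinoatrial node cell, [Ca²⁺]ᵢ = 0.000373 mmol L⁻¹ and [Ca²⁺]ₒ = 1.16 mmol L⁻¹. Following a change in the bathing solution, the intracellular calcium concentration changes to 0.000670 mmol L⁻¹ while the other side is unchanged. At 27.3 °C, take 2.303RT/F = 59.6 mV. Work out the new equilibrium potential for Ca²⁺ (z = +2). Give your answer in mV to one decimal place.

96.5 mV

After the shift: [Ca²⁺]_out = 1.16, [Ca²⁺]_in = 0.000670 mmol L⁻¹.
E_new = (59.6/2)·log₁₀(1.16/0.000670) = 29.80 · (3.2384) = 96.50 mV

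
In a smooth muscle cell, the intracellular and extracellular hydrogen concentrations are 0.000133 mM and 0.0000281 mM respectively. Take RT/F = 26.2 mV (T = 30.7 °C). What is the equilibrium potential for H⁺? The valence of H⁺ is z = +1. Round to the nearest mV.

-41 mV

E = (26.2/z) · ln([H⁺]_out/[H⁺]_in) with z = +1.
= (26.2/1) · ln(0.0000281/0.000133) = 26.20 · ln(0.2113)
= 26.20 · (-1.5546) = -40.73 mV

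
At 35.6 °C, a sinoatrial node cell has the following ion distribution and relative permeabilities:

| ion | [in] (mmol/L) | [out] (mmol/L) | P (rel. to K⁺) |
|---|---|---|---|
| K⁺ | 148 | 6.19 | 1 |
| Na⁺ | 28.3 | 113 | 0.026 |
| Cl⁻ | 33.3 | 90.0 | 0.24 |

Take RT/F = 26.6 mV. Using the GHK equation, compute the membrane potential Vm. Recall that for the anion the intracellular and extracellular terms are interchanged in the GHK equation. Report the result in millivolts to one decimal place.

-61.1 mV

Vm = 26.6 · ln[(Σ P·[cation]ₒ + Σ P·[anion]ᵢ) / (Σ P·[cation]ᵢ + Σ P·[anion]ₒ)]
Numerator = 1×6.19 + 0.026×113 + 0.24×33.3 = 17.12
Denominator = 1×148 + 0.026×28.3 + 0.24×90.0 = 170.3
Vm = 26.6 · ln(0.10051) = 26.6 × (-2.2975) = -61.11 mV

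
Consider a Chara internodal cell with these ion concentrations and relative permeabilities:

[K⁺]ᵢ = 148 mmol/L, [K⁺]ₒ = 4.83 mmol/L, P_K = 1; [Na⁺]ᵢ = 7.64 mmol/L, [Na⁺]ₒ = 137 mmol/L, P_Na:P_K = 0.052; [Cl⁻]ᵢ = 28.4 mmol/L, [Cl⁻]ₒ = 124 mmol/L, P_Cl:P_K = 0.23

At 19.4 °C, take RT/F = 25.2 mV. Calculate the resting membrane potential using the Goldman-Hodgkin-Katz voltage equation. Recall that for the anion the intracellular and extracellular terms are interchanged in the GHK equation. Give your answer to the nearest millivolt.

-57 mV

Vm = 25.2 · ln[(Σ P·[cation]ₒ + Σ P·[anion]ᵢ) / (Σ P·[cation]ᵢ + Σ P·[anion]ₒ)]
Numerator = 1×4.83 + 0.052×137 + 0.23×28.4 = 18.49
Denominator = 1×148 + 0.052×7.64 + 0.23×124 = 176.9
Vm = 25.2 · ln(0.10449) = 25.2 × (-2.2587) = -56.92 mV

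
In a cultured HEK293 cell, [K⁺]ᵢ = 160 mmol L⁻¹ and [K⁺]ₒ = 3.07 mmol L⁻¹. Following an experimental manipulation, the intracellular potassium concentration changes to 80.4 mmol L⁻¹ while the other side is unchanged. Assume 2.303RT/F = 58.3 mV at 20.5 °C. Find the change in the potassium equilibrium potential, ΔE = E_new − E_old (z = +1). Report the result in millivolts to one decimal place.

E_old = (58.3/1)·log₁₀(3.07/160) = -100.10 mV
E_new = (58.3/1)·log₁₀(3.07/80.4) = -82.68 mV
ΔE = -82.68 − (-100.10) = 17.42 mV

17.4 mV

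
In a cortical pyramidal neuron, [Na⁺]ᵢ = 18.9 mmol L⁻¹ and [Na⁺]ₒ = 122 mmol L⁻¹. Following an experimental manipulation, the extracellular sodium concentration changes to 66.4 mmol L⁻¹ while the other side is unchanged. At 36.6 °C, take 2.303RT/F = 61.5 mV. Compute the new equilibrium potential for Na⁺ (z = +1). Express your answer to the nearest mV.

34 mV

After the shift: [Na⁺]_out = 66.4, [Na⁺]_in = 18.9 mmol L⁻¹.
E_new = (61.5/1)·log₁₀(66.4/18.9) = 61.50 · (0.5457) = 33.56 mV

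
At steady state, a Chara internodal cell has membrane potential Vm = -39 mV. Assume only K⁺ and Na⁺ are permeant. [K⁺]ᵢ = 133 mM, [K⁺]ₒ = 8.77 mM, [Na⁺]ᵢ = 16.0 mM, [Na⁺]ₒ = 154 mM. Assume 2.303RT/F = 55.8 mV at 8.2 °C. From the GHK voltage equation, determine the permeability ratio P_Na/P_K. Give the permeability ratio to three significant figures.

0.118

Let α = P_Na/P_K. GHK: Vm = 55.8·log₁₀[(Kₒ + α·Naₒ)/(Kᵢ + α·Naᵢ)].
10^(Vm/55.8) = 10^(-39.0/55.8) = 0.20002
So 0.20002·(Kᵢ + α·Naᵢ) = Kₒ + α·Naₒ → α = (0.20002·133.0 − 8.77) / (154.0 − 0.20002·16.0)
α = (26.6 − 8.77) / (154.0 − 3.2) = 17.83/150.8 = 0.1183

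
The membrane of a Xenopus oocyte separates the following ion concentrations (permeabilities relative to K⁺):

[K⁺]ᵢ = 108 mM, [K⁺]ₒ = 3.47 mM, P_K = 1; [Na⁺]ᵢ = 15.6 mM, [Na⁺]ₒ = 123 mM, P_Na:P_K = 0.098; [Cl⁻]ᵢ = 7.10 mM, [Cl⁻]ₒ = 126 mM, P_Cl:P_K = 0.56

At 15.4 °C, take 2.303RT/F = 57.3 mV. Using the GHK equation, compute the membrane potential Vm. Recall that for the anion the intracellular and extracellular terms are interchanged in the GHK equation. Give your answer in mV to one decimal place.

Vm = 57.3 · log₁₀[(Σ P·[cation]ₒ + Σ P·[anion]ᵢ) / (Σ P·[cation]ᵢ + Σ P·[anion]ₒ)]
Numerator = 1×3.47 + 0.098×123 + 0.56×7.10 = 19.5
Denominator = 1×108 + 0.098×15.6 + 0.56×126 = 180.1
Vm = 57.3 · log₁₀(0.10828) = 57.3 × (-0.9655) = -55.32 mV

-55.3 mV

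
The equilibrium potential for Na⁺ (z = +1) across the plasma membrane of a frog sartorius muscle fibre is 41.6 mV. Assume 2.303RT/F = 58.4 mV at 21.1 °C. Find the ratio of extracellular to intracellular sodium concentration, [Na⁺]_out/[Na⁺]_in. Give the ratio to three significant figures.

log₁₀([out]/[in]) = E·z/(58.4) = 41.6 × 1 / 58.4 = 0.7123
[out]/[in] = 10^(0.7123) = 5.156

5.16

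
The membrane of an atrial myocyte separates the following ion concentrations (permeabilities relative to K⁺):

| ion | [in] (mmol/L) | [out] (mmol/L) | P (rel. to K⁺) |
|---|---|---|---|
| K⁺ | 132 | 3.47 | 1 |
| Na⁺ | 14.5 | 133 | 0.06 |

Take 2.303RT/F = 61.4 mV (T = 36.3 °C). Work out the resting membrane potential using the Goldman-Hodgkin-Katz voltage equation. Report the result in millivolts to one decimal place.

-65.4 mV

Vm = 61.4 · log₁₀[(Σ P·[cation]ₒ + Σ P·[anion]ᵢ) / (Σ P·[cation]ᵢ + Σ P·[anion]ₒ)]
Numerator = 1×3.47 + 0.06×133 = 11.45
Denominator = 1×132 + 0.06×14.5 = 132.9
Vm = 61.4 · log₁₀(0.086174) = 61.4 × (-1.0646) = -65.37 mV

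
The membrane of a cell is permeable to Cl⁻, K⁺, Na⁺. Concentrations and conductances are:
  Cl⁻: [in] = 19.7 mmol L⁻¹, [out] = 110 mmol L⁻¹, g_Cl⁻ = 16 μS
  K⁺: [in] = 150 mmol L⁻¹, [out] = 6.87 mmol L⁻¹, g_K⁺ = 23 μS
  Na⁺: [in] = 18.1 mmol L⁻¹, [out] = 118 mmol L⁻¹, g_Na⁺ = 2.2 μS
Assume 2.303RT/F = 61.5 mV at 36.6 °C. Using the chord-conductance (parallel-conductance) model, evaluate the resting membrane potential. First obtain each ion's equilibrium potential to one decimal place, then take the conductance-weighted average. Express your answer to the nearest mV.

-61 mV

E_Cl⁻ = (61.5/-1)·log₁₀(110/19.7) = -45.9 mV
E_K⁺ = (61.5/1)·log₁₀(6.87/150) = -82.4 mV
E_Na⁺ = (61.5/1)·log₁₀(118/18.1) = 50.1 mV
Vm = (Σ gᵢEᵢ)/(Σ gᵢ) = (16·-45.9 + 23·-82.4 + 2.2·50.1) / (16 + 23 + 2.2)
= -2519.38 / 41.2 = -61.15 mV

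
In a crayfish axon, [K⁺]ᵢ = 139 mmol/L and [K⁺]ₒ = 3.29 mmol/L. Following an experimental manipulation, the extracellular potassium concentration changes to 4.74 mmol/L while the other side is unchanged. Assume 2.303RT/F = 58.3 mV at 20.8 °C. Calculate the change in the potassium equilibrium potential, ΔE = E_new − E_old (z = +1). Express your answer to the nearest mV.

9 mV

E_old = (58.3/1)·log₁₀(3.29/139) = -94.79 mV
E_new = (58.3/1)·log₁₀(4.74/139) = -85.54 mV
ΔE = -85.54 − (-94.79) = 9.25 mV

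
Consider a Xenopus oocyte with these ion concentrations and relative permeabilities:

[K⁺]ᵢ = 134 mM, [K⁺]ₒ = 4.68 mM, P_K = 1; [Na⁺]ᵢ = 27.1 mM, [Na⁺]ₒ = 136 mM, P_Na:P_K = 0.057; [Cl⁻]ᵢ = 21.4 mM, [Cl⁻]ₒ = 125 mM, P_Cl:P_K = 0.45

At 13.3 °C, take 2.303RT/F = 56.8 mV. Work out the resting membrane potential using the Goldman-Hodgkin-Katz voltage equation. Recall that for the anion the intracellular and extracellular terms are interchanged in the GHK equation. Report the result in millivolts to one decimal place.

-53.3 mV

Vm = 56.8 · log₁₀[(Σ P·[cation]ₒ + Σ P·[anion]ᵢ) / (Σ P·[cation]ᵢ + Σ P·[anion]ₒ)]
Numerator = 1×4.68 + 0.057×136 + 0.45×21.4 = 22.06
Denominator = 1×134 + 0.057×27.1 + 0.45×125 = 191.8
Vm = 56.8 · log₁₀(0.11503) = 56.8 × (-0.9392) = -53.35 mV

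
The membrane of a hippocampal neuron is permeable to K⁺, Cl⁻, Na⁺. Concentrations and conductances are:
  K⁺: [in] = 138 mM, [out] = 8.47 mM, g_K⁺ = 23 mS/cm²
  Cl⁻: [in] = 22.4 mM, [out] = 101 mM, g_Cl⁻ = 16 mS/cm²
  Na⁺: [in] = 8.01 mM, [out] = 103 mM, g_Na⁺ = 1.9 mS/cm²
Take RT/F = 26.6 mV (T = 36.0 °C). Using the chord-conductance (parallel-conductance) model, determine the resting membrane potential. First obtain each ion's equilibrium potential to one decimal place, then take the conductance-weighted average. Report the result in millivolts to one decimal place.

-54.3 mV

E_K⁺ = (26.6/1)·ln(8.47/138) = -74.2 mV
E_Cl⁻ = (26.6/-1)·ln(101/22.4) = -40.1 mV
E_Na⁺ = (26.6/1)·ln(103/8.01) = 67.9 mV
Vm = (Σ gᵢEᵢ)/(Σ gᵢ) = (23·-74.2 + 16·-40.1 + 1.9·67.9) / (23 + 16 + 1.9)
= -2219.19 / 40.9 = -54.26 mV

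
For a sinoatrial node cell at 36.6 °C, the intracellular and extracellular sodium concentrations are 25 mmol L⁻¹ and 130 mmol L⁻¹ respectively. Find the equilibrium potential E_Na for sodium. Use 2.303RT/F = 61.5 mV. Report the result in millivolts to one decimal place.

E = (61.5/z) · log₁₀([Na⁺]_out/[Na⁺]_in) with z = +1.
= (61.5/1) · log₁₀(130/25) = 61.50 · log₁₀(5.2)
= 61.50 · (0.7160) = 44.03 mV

44.0 mV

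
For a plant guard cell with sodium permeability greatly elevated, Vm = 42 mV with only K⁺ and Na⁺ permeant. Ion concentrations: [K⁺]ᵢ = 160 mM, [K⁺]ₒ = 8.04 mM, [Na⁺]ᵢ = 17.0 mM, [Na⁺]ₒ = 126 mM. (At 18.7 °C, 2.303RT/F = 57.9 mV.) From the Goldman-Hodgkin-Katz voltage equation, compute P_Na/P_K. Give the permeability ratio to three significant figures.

Let α = P_Na/P_K. GHK: Vm = 57.9·log₁₀[(Kₒ + α·Naₒ)/(Kᵢ + α·Naᵢ)].
10^(Vm/57.9) = 10^(42.0/57.9) = 5.3136
So 5.3136·(Kᵢ + α·Naᵢ) = Kₒ + α·Naₒ → α = (5.3136·160.0 − 8.04) / (126.0 − 5.3136·17.0)
α = (850.2 − 8.04) / (126.0 − 90.33) = 842.1/35.67 = 23.61

23.6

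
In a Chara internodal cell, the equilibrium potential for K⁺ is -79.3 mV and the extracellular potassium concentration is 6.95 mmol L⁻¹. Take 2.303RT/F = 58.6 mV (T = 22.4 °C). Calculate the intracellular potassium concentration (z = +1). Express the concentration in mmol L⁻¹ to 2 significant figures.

Nernst: E = (58.6/1) · log₁₀([out]/[in]), so log₁₀([out]/[in]) = -79.3 × 1 / 58.6 = -1.3532.
[out]/[in] = 10^(-1.3532) = 0.04434.
[in] = 6.95 / 0.04434 = 156.8 mmol L⁻¹.

160 mmol L⁻¹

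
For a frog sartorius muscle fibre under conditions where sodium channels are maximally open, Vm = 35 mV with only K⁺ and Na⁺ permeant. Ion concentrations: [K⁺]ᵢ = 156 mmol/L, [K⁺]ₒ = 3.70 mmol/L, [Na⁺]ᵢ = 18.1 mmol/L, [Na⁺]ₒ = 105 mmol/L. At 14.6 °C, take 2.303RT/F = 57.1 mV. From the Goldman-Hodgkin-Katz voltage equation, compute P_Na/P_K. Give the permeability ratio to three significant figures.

Let α = P_Na/P_K. GHK: Vm = 57.1·log₁₀[(Kₒ + α·Naₒ)/(Kᵢ + α·Naᵢ)].
10^(Vm/57.1) = 10^(35.0/57.1) = 4.1017
So 4.1017·(Kᵢ + α·Naᵢ) = Kₒ + α·Naₒ → α = (4.1017·156.0 − 3.7) / (105.0 − 4.1017·18.1)
α = (639.9 − 3.7) / (105.0 − 74.24) = 636.2/30.76 = 20.68

20.7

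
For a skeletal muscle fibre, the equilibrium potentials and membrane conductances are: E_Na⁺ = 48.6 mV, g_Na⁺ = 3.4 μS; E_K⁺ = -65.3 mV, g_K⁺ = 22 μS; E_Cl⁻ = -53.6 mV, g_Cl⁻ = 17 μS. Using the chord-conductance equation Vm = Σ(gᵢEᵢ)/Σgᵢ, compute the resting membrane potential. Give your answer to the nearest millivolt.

Σ gᵢEᵢ = 3.4·(48.6) + 22·(-65.3) + 17·(-53.6) = -2182.56
Σ gᵢ = 3.4 + 22 + 17 = 42.4
Vm = -2182.56 / 42.4 = -51.48 mV

-51 mV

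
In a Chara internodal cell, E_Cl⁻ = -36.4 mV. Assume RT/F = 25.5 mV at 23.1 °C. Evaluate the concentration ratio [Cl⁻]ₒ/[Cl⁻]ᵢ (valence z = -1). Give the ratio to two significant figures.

4.2

ln([out]/[in]) = E·z/(25.5) = -36.4 × -1 / 25.5 = 1.4275
[out]/[in] = e^(1.4275) = 4.168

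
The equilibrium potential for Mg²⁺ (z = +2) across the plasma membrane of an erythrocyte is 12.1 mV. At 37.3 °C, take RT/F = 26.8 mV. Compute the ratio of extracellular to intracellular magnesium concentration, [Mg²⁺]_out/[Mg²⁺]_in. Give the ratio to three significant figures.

ln([out]/[in]) = E·z/(26.8) = 12.1 × 2 / 26.8 = 0.9030
[out]/[in] = e^(0.9030) = 2.467

2.47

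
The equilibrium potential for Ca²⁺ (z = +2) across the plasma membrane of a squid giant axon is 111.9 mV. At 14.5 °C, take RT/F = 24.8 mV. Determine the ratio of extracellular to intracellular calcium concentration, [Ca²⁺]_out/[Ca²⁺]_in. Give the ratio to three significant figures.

8300

ln([out]/[in]) = E·z/(24.8) = 111.9 × 2 / 24.8 = 9.0242
[out]/[in] = e^(9.0242) = 8302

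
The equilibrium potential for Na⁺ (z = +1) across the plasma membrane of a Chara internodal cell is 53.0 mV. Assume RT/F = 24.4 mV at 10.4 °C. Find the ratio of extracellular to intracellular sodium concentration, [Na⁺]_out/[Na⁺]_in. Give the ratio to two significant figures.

ln([out]/[in]) = E·z/(24.4) = 53.0 × 1 / 24.4 = 2.1721
[out]/[in] = e^(2.1721) = 8.777

8.8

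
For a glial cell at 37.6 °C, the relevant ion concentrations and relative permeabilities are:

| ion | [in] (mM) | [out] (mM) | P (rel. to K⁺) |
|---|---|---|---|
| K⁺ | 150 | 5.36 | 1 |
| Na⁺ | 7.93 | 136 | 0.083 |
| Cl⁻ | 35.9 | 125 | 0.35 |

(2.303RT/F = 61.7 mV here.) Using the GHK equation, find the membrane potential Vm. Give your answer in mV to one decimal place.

Vm = 61.7 · log₁₀[(Σ P·[cation]ₒ + Σ P·[anion]ᵢ) / (Σ P·[cation]ᵢ + Σ P·[anion]ₒ)]
Numerator = 1×5.36 + 0.083×136 + 0.35×35.9 = 29.21
Denominator = 1×150 + 0.083×7.93 + 0.35×125 = 194.4
Vm = 61.7 · log₁₀(0.15027) = 61.7 × (-0.8231) = -50.79 mV

-50.8 mV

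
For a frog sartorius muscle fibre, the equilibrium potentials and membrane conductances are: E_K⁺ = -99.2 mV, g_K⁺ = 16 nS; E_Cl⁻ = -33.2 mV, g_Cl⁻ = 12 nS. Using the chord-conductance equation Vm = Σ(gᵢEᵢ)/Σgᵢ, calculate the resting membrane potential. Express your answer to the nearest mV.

-71 mV

Σ gᵢEᵢ = 16·(-99.2) + 12·(-33.2) = -1985.60
Σ gᵢ = 16 + 12 = 28
Vm = -1985.60 / 28 = -70.91 mV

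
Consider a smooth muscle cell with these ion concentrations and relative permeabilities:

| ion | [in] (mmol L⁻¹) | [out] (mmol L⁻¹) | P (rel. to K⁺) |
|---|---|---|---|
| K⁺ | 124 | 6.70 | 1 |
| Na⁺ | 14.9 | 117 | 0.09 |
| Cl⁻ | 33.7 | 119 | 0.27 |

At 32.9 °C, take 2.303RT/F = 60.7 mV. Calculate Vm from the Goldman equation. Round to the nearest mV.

-47 mV

Vm = 60.7 · log₁₀[(Σ P·[cation]ₒ + Σ P·[anion]ᵢ) / (Σ P·[cation]ᵢ + Σ P·[anion]ₒ)]
Numerator = 1×6.70 + 0.09×117 + 0.27×33.7 = 26.33
Denominator = 1×124 + 0.09×14.9 + 0.27×119 = 157.5
Vm = 60.7 · log₁₀(0.1672) = 60.7 × (-0.7768) = -47.15 mV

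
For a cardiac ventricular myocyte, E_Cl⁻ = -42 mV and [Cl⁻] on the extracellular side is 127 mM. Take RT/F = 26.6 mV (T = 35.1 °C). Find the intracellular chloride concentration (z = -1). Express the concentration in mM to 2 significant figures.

Nernst: E = (26.6/-1) · ln([out]/[in]), so ln([out]/[in]) = -42.0 × -1 / 26.6 = 1.5789.
[out]/[in] = e^(1.5789) = 4.85.
[in] = 127 / 4.85 = 26.19 mM.

26 mM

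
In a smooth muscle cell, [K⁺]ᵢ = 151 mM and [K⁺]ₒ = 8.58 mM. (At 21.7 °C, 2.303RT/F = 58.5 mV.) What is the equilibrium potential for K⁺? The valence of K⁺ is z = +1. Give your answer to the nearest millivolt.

-73 mV

E = (58.5/z) · log₁₀([K⁺]_out/[K⁺]_in) with z = +1.
= (58.5/1) · log₁₀(8.58/151) = 58.50 · log₁₀(0.05682)
= 58.50 · (-1.2455) = -72.86 mV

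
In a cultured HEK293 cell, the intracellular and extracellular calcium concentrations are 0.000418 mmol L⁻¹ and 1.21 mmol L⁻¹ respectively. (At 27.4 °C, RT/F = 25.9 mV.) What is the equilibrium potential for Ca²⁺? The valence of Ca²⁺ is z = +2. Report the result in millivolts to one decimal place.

103.2 mV

E = (25.9/z) · ln([Ca²⁺]_out/[Ca²⁺]_in) with z = +2.
= (25.9/2) · ln(1.21/0.000418) = 12.95 · ln(2895)
= 12.95 · (7.9706) = 103.22 mV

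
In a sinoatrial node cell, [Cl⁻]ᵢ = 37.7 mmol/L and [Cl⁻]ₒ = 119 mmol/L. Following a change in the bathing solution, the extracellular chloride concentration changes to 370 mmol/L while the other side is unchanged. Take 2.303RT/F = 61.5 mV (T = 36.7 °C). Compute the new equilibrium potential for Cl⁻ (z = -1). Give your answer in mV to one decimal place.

-61.0 mV

After the shift: [Cl⁻]_out = 370, [Cl⁻]_in = 37.7 mmol/L.
E_new = (61.5/-1)·log₁₀(370/37.7) = -61.50 · (0.9919) = -61.00 mV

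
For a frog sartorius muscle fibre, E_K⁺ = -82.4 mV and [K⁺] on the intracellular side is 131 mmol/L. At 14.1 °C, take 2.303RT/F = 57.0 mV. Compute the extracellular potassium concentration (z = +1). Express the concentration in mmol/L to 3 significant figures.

4.70 mmol/L

Nernst: E = (57.0/1) · log₁₀([out]/[in]), so log₁₀([out]/[in]) = -82.4 × 1 / 57.0 = -1.4456.
[out]/[in] = 10^(-1.4456) = 0.03584.
[out] = 0.03584 × 131 = 4.695 mmol/L.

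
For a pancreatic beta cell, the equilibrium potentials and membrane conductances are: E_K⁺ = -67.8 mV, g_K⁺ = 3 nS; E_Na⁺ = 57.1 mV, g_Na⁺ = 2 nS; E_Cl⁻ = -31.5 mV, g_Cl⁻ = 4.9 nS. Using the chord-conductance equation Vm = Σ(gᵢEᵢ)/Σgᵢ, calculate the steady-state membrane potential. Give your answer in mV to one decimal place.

-24.6 mV

Σ gᵢEᵢ = 3·(-67.8) + 2·(57.1) + 4.9·(-31.5) = -243.55
Σ gᵢ = 3 + 2 + 4.9 = 9.9
Vm = -243.55 / 9.9 = -24.60 mV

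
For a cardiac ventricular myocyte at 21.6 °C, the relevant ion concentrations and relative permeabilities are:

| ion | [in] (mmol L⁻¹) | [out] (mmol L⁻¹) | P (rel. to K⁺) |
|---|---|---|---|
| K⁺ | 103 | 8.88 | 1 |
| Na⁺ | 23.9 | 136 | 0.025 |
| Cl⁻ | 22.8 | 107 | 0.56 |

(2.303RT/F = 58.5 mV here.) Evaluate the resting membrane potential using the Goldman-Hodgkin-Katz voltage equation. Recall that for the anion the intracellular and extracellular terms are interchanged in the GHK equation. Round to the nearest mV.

-48 mV

Vm = 58.5 · log₁₀[(Σ P·[cation]ₒ + Σ P·[anion]ᵢ) / (Σ P·[cation]ᵢ + Σ P·[anion]ₒ)]
Numerator = 1×8.88 + 0.025×136 + 0.56×22.8 = 25.05
Denominator = 1×103 + 0.025×23.9 + 0.56×107 = 163.5
Vm = 58.5 · log₁₀(0.15318) = 58.5 × (-0.8148) = -47.67 mV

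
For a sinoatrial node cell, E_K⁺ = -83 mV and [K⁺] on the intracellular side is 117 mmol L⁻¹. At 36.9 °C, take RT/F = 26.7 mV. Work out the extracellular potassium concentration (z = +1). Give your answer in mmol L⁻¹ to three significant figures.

5.23 mmol L⁻¹

Nernst: E = (26.7/1) · ln([out]/[in]), so ln([out]/[in]) = -83.0 × 1 / 26.7 = -3.1086.
[out]/[in] = e^(-3.1086) = 0.04466.
[out] = 0.04466 × 117 = 5.226 mmol L⁻¹.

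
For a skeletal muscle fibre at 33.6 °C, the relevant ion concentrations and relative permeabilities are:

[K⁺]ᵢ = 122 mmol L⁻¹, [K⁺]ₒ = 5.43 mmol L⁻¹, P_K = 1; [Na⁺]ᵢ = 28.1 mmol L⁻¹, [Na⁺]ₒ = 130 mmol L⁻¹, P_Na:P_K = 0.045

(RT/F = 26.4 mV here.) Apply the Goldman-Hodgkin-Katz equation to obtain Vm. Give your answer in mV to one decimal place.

-63.1 mV

Vm = 26.4 · ln[(Σ P·[cation]ₒ + Σ P·[anion]ᵢ) / (Σ P·[cation]ᵢ + Σ P·[anion]ₒ)]
Numerator = 1×5.43 + 0.045×130 = 11.28
Denominator = 1×122 + 0.045×28.1 = 123.3
Vm = 26.4 · ln(0.091511) = 26.4 × (-2.3913) = -63.13 mV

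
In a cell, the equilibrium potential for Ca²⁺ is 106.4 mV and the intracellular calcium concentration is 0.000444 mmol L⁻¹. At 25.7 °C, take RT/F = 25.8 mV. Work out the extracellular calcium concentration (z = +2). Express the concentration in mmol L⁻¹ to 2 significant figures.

1.7 mmol L⁻¹

Nernst: E = (25.8/2) · ln([out]/[in]), so ln([out]/[in]) = 106.4 × 2 / 25.8 = 8.2481.
[out]/[in] = e^(8.2481) = 3820.
[out] = 3820 × 0.000444 = 1.696 mmol L⁻¹.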